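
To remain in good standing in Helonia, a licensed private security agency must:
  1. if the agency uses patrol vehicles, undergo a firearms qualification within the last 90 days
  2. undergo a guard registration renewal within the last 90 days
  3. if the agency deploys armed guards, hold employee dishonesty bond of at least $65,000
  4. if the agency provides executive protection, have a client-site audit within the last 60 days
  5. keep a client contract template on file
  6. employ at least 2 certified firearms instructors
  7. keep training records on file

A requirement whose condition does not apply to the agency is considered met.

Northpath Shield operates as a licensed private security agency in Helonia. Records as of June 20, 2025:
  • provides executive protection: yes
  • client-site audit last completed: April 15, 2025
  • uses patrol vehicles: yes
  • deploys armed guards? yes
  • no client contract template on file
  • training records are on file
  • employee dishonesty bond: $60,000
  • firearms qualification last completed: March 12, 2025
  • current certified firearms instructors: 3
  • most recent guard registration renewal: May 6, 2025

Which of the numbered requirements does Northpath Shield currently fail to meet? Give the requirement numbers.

1, 3, 4, 5

1. condition 'uses patrol vehicles' holds; firearms qualification 100 days ago vs limit 90 → not met
2. guard registration renewal 45 days ago vs limit 90 → met
3. condition 'deploys armed guards' holds; employee dishonesty bond $60,000 < $65,000 → not met
4. condition 'provides executive protection' holds; client-site audit 66 days ago vs limit 60 → not met
5. client contract template absent → not met
6. certified firearms instructors 3 ≥ 2 → met
7. training records present → met
Not met: 1, 3, 4, 5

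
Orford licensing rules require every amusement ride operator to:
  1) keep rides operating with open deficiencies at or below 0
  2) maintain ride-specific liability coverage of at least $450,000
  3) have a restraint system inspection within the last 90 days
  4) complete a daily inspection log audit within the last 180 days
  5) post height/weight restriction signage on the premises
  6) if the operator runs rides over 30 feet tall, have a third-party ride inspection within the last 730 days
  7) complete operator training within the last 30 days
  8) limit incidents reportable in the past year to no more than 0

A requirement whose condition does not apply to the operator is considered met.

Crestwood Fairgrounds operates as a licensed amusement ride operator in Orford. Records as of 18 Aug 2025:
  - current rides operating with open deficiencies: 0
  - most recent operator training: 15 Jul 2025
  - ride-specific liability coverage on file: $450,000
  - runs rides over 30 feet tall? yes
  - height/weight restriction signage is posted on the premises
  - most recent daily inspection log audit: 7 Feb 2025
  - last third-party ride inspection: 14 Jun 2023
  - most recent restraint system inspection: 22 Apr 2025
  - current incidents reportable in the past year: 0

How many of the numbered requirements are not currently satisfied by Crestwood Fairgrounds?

1. rides operating with open deficiencies 0 ≤ 0 → met
2. ride-specific liability coverage $450,000 ≥ $450,000 → met
3. restraint system inspection 118 days ago vs limit 90 → not met
4. daily inspection log audit 192 days ago vs limit 180 → not met
5. height/weight restriction signage present → met
6. condition 'runs rides over 30 feet tall' holds; third-party ride inspection 796 days ago vs limit 730 → not met
7. operator training 34 days ago vs limit 30 → not met
8. incidents reportable in the past year 0 ≤ 0 → met
Not met: 4 of 8

4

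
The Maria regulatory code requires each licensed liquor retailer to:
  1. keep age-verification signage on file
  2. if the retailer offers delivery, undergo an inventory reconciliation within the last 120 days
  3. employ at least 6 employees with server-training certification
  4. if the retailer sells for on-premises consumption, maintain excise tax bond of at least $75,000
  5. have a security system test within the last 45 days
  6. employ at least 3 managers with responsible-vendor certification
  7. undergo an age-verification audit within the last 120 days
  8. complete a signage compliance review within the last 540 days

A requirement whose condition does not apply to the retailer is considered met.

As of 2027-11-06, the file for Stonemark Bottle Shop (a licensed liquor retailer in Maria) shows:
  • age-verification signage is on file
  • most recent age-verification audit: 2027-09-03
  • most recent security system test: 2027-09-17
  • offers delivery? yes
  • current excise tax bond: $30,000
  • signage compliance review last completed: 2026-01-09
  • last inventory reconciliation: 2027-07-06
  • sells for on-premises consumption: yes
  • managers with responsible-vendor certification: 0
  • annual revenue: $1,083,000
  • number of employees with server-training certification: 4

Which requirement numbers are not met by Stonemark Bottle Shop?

1. age-verification signage present → met
2. condition 'offers delivery' holds; inventory reconciliation 123 days ago vs limit 120 → not met
3. employees with server-training certification 4 < 6 → not met
4. condition 'sells for on-premises consumption' holds; excise tax bond $30,000 < $75,000 → not met
5. security system test 50 days ago vs limit 45 → not met
6. managers with responsible-vendor certification 0 < 3 → not met
7. age-verification audit 64 days ago vs limit 120 → met
8. signage compliance review 666 days ago vs limit 540 → not met
Not met: 2, 3, 4, 5, 6, 8

2, 3, 4, 5, 6, 8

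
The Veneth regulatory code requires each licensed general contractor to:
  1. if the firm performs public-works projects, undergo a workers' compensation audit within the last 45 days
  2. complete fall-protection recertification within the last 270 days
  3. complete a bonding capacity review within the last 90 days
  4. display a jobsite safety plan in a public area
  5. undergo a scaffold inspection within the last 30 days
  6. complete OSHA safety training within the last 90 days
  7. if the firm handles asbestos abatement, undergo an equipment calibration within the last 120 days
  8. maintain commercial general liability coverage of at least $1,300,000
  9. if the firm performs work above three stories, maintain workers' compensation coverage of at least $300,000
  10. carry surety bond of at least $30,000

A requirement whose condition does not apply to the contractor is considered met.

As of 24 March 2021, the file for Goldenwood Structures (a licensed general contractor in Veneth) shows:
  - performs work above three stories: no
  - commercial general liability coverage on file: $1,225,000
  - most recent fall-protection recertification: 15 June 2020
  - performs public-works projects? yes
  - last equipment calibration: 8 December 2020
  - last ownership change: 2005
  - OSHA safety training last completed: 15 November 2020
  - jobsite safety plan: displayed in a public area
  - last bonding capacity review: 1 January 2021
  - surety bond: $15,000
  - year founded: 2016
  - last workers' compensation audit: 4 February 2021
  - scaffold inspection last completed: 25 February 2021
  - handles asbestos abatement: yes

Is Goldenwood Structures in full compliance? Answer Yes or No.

1. condition 'performs public-works projects' holds; workers' compensation audit 48 days ago vs limit 45 → not met
2. fall-protection recertification 282 days ago vs limit 270 → not met
3. bonding capacity review 82 days ago vs limit 90 → met
4. jobsite safety plan present → met
5. scaffold inspection 27 days ago vs limit 30 → met
6. OSHA safety training 129 days ago vs limit 90 → not met
7. condition 'handles asbestos abatement' holds; equipment calibration 106 days ago vs limit 120 → met
8. commercial general liability coverage $1,225,000 < $1,300,000 → not met
9. condition 'performs work above three stories' does not hold → requirement n/a → met
10. surety bond $15,000 < $30,000 → not met
Not met: 1, 2, 6, 8, 10

No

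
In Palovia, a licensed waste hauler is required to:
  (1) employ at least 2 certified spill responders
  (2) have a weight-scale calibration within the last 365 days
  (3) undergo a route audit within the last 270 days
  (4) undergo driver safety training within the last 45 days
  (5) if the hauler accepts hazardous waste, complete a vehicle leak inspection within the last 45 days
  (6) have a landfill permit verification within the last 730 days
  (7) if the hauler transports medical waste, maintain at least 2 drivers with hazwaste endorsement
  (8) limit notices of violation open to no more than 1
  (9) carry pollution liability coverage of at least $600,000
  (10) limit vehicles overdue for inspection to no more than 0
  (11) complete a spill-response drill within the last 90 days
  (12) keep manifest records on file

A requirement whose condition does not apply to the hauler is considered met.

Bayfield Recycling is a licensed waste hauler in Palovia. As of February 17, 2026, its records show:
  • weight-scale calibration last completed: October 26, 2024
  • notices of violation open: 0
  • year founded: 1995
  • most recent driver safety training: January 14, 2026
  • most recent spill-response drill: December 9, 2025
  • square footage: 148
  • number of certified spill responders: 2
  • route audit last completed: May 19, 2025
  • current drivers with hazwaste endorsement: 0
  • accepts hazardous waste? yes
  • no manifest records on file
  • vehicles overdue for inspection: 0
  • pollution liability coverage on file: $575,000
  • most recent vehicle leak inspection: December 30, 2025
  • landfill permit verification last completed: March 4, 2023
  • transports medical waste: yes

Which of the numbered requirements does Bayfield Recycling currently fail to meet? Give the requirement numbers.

2, 3, 5, 6, 7, 9, 12

1. certified spill responders 2 ≥ 2 → met
2. weight-scale calibration 479 days ago vs limit 365 → not met
3. route audit 274 days ago vs limit 270 → not met
4. driver safety training 34 days ago vs limit 45 → met
5. condition 'accepts hazardous waste' holds; vehicle leak inspection 49 days ago vs limit 45 → not met
6. landfill permit verification 1081 days ago vs limit 730 → not met
7. condition 'transports medical waste' holds; drivers with hazwaste endorsement 0 < 2 → not met
8. notices of violation open 0 ≤ 1 → met
9. pollution liability coverage $575,000 < $600,000 → not met
10. vehicles overdue for inspection 0 ≤ 0 → met
11. spill-response drill 70 days ago vs limit 90 → met
12. manifest records absent → not met
Not met: 2, 3, 5, 6, 7, 9, 12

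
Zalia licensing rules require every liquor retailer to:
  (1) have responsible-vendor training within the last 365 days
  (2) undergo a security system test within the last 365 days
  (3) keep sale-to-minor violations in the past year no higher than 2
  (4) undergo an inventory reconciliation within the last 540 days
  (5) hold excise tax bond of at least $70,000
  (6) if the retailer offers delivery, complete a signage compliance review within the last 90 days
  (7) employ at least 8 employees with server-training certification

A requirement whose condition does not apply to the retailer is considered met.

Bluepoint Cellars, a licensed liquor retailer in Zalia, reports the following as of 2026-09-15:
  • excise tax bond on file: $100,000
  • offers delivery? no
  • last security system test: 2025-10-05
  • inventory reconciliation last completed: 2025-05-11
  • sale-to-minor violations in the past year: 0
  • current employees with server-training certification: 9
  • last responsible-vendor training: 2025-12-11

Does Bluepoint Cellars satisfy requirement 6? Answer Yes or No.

6. condition 'offers delivery' does not hold → requirement n/a → met

Yes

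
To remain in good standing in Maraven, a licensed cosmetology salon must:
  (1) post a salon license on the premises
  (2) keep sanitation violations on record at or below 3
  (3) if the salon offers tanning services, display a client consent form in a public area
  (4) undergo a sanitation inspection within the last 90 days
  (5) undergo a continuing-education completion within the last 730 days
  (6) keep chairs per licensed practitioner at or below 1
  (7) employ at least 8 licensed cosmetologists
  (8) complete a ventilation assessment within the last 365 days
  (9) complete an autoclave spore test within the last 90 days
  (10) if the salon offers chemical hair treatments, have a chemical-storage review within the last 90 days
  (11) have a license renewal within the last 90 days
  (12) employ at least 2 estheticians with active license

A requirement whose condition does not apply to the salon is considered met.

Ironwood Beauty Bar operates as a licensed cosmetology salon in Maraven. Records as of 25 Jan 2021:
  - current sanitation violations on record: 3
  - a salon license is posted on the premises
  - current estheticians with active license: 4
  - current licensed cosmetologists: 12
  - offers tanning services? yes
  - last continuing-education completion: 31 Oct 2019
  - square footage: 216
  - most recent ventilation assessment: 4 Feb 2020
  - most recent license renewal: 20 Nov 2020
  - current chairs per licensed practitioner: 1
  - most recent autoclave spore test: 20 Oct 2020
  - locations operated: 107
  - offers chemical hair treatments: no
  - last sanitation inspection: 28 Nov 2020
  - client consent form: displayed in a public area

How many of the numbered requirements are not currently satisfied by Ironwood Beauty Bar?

1

1. salon license present → met
2. sanitation violations on record 3 ≤ 3 → met
3. condition 'offers tanning services' holds; client consent form present → met
4. sanitation inspection 58 days ago vs limit 90 → met
5. continuing-education completion 452 days ago vs limit 730 → met
6. chairs per licensed practitioner 1 ≤ 1 → met
7. licensed cosmetologists 12 ≥ 8 → met
8. ventilation assessment 356 days ago vs limit 365 → met
9. autoclave spore test 97 days ago vs limit 90 → not met
10. condition 'offers chemical hair treatments' does not hold → requirement n/a → met
11. license renewal 66 days ago vs limit 90 → met
12. estheticians with active license 4 ≥ 2 → met
Not met: 1 of 12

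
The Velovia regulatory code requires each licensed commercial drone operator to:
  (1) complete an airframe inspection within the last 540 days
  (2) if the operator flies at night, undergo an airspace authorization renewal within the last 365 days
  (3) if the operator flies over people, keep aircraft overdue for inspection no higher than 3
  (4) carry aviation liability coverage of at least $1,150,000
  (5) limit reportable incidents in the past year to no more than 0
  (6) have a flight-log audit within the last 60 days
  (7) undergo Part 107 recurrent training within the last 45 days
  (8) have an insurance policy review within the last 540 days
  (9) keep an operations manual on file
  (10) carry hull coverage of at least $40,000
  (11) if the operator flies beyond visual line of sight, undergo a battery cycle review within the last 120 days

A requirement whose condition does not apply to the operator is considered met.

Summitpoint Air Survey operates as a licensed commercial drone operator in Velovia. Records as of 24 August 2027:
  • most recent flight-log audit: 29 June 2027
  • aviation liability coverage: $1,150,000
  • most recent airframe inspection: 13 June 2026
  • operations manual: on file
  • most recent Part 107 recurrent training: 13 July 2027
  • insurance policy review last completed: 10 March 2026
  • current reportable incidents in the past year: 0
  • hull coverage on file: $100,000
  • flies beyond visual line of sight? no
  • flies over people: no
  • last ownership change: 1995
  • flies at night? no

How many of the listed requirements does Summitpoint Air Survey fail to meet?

1. airframe inspection 437 days ago vs limit 540 → met
2. condition 'flies at night' does not hold → requirement n/a → met
3. condition 'flies over people' does not hold → requirement n/a → met
4. aviation liability coverage $1,150,000 ≥ $1,150,000 → met
5. reportable incidents in the past year 0 ≤ 0 → met
6. flight-log audit 56 days ago vs limit 60 → met
7. Part 107 recurrent training 42 days ago vs limit 45 → met
8. insurance policy review 532 days ago vs limit 540 → met
9. operations manual present → met
10. hull coverage $100,000 ≥ $40,000 → met
11. condition 'flies beyond visual line of sight' does not hold → requirement n/a → met
Not met: 0 of 11

0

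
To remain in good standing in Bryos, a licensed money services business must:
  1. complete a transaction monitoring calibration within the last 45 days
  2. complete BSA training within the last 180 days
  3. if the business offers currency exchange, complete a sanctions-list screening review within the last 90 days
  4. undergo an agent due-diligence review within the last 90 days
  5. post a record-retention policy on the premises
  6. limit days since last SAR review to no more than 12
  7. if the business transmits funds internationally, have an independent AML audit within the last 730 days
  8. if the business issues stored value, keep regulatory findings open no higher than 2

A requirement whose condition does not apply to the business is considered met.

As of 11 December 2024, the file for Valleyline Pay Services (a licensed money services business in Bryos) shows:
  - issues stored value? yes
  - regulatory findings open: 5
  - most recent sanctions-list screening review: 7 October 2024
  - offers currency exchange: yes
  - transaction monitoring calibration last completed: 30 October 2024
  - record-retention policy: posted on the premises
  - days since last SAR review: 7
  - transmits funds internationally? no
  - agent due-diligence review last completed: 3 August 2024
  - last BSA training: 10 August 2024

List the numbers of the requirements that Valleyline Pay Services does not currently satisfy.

1. transaction monitoring calibration 42 days ago vs limit 45 → met
2. BSA training 123 days ago vs limit 180 → met
3. condition 'offers currency exchange' holds; sanctions-list screening review 65 days ago vs limit 90 → met
4. agent due-diligence review 130 days ago vs limit 90 → not met
5. record-retention policy present → met
6. days since last SAR review 7 ≤ 12 → met
7. condition 'transmits funds internationally' does not hold → requirement n/a → met
8. condition 'issues stored value' holds; regulatory findings open 5 > 2 → not met
Not met: 4, 8

4, 8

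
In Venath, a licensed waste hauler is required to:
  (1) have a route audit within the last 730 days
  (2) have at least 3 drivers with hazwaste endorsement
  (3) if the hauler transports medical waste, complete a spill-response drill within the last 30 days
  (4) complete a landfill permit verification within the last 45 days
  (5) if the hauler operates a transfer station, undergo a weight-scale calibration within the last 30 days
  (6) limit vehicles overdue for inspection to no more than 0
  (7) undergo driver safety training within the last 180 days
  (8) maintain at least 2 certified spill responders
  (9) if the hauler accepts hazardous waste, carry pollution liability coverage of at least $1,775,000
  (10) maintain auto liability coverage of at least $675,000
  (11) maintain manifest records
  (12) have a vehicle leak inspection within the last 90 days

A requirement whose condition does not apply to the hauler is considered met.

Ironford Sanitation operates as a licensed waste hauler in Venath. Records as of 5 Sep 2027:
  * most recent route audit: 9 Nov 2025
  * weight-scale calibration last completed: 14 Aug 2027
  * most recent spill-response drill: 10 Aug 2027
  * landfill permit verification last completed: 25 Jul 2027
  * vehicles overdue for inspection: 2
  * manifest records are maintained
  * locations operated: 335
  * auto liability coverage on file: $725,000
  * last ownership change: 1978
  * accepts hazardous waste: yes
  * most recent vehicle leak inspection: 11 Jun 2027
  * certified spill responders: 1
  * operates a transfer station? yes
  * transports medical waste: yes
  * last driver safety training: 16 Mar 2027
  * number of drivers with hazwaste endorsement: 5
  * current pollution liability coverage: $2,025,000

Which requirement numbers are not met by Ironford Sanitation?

6, 8

1. route audit 665 days ago vs limit 730 → met
2. drivers with hazwaste endorsement 5 ≥ 3 → met
3. condition 'transports medical waste' holds; spill-response drill 26 days ago vs limit 30 → met
4. landfill permit verification 42 days ago vs limit 45 → met
5. condition 'operates a transfer station' holds; weight-scale calibration 22 days ago vs limit 30 → met
6. vehicles overdue for inspection 2 > 0 → not met
7. driver safety training 173 days ago vs limit 180 → met
8. certified spill responders 1 < 2 → not met
9. condition 'accepts hazardous waste' holds; pollution liability coverage $2,025,000 ≥ $1,775,000 → met
10. auto liability coverage $725,000 ≥ $675,000 → met
11. manifest records present → met
12. vehicle leak inspection 86 days ago vs limit 90 → met
Not met: 6, 8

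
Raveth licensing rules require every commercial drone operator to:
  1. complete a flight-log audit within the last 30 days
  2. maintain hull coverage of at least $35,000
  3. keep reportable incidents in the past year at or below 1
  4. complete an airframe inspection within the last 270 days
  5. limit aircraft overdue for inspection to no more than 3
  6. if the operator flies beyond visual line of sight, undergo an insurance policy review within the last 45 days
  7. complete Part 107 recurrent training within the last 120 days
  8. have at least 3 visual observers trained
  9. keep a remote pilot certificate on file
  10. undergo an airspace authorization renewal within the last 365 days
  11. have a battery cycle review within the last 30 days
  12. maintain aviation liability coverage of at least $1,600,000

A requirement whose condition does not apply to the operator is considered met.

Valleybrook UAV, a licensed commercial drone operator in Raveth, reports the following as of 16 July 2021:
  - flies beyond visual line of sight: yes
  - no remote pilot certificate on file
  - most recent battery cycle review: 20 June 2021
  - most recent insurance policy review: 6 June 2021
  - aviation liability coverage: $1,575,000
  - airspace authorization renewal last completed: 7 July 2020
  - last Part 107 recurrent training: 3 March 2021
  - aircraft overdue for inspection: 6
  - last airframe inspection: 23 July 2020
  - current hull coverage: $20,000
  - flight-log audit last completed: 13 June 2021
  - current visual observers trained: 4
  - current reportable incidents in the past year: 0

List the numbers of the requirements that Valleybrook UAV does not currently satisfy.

1. flight-log audit 33 days ago vs limit 30 → not met
2. hull coverage $20,000 < $35,000 → not met
3. reportable incidents in the past year 0 ≤ 1 → met
4. airframe inspection 358 days ago vs limit 270 → not met
5. aircraft overdue for inspection 6 > 3 → not met
6. condition 'flies beyond visual line of sight' holds; insurance policy review 40 days ago vs limit 45 → met
7. Part 107 recurrent training 135 days ago vs limit 120 → not met
8. visual observers trained 4 ≥ 3 → met
9. remote pilot certificate absent → not met
10. airspace authorization renewal 374 days ago vs limit 365 → not met
11. battery cycle review 26 days ago vs limit 30 → met
12. aviation liability coverage $1,575,000 < $1,600,000 → not met
Not met: 1, 2, 4, 5, 7, 9, 10, 12

1, 2, 4, 5, 7, 9, 10, 12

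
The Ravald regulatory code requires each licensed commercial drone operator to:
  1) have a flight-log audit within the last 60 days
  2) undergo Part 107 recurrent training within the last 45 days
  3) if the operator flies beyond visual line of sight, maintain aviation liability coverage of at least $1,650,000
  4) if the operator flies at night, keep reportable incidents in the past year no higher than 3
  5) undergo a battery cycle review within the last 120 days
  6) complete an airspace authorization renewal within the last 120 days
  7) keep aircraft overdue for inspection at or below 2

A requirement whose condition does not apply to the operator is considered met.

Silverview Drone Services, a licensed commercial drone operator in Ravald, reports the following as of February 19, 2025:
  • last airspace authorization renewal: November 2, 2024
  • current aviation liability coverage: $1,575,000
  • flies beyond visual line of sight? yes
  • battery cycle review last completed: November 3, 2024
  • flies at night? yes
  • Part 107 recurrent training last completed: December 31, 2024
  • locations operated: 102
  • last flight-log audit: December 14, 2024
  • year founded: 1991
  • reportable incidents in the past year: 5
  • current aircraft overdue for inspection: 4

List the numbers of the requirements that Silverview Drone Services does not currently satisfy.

1, 2, 3, 4, 7

1. flight-log audit 67 days ago vs limit 60 → not met
2. Part 107 recurrent training 50 days ago vs limit 45 → not met
3. condition 'flies beyond visual line of sight' holds; aviation liability coverage $1,575,000 < $1,650,000 → not met
4. condition 'flies at night' holds; reportable incidents in the past year 5 > 3 → not met
5. battery cycle review 108 days ago vs limit 120 → met
6. airspace authorization renewal 109 days ago vs limit 120 → met
7. aircraft overdue for inspection 4 > 2 → not met
Not met: 1, 2, 3, 4, 7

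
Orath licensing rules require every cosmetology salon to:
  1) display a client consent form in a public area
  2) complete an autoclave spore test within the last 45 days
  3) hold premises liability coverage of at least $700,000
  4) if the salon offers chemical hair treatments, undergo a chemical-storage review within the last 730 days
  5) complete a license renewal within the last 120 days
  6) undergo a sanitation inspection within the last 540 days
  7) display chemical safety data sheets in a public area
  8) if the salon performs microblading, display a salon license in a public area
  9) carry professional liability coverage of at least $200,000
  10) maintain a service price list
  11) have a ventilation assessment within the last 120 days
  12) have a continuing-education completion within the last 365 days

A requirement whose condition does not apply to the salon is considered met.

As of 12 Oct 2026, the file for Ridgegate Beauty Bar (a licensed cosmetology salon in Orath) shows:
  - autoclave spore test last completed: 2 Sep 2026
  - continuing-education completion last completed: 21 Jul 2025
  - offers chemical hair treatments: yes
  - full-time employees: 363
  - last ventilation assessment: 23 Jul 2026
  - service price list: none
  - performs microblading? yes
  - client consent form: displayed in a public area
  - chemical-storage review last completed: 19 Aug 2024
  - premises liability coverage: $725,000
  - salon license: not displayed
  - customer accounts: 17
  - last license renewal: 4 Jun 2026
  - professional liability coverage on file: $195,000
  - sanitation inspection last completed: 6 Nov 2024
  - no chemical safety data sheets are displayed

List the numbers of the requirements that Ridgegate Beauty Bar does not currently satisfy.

1. client consent form present → met
2. autoclave spore test 40 days ago vs limit 45 → met
3. premises liability coverage $725,000 ≥ $700,000 → met
4. condition 'offers chemical hair treatments' holds; chemical-storage review 784 days ago vs limit 730 → not met
5. license renewal 130 days ago vs limit 120 → not met
6. sanitation inspection 705 days ago vs limit 540 → not met
7. chemical safety data sheets absent → not met
8. condition 'performs microblading' holds; salon license absent → not met
9. professional liability coverage $195,000 < $200,000 → not met
10. service price list absent → not met
11. ventilation assessment 81 days ago vs limit 120 → met
12. continuing-education completion 448 days ago vs limit 365 → not met
Not met: 4, 5, 6, 7, 8, 9, 10, 12

4, 5, 6, 7, 8, 9, 10, 12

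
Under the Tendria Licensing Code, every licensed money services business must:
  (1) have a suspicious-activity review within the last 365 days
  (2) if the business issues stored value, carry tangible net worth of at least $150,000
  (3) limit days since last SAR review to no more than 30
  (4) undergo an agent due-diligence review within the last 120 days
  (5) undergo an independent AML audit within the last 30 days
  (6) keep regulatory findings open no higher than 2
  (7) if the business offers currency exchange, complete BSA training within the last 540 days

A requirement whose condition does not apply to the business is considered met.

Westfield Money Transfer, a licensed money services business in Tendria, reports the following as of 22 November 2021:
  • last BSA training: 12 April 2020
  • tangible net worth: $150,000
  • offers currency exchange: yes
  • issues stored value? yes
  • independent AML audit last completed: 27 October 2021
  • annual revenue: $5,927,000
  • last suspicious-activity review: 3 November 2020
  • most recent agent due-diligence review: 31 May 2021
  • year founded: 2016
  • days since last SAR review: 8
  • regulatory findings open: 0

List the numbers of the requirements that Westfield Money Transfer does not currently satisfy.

1. suspicious-activity review 384 days ago vs limit 365 → not met
2. condition 'issues stored value' holds; tangible net worth $150,000 ≥ $150,000 → met
3. days since last SAR review 8 ≤ 30 → met
4. agent due-diligence review 175 days ago vs limit 120 → not met
5. independent AML audit 26 days ago vs limit 30 → met
6. regulatory findings open 0 ≤ 2 → met
7. condition 'offers currency exchange' holds; BSA training 589 days ago vs limit 540 → not met
Not met: 1, 4, 7

1, 4, 7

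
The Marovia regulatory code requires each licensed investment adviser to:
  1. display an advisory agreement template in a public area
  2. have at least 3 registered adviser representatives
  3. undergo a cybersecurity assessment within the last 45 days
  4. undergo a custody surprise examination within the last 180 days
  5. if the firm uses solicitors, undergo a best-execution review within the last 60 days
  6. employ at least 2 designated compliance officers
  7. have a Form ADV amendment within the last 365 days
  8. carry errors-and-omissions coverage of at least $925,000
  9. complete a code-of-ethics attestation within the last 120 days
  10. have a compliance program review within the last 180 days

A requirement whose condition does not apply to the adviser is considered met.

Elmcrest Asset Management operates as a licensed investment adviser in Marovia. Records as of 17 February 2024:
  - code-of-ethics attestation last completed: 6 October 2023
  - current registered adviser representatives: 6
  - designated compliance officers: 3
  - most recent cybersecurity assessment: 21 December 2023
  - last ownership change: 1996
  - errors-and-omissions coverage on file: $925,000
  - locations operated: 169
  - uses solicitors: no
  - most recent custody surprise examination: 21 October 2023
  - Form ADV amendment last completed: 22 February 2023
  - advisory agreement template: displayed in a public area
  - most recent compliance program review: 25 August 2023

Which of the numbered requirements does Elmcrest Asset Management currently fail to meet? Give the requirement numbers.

1. advisory agreement template present → met
2. registered adviser representatives 6 ≥ 3 → met
3. cybersecurity assessment 58 days ago vs limit 45 → not met
4. custody surprise examination 119 days ago vs limit 180 → met
5. condition 'uses solicitors' does not hold → requirement n/a → met
6. designated compliance officers 3 ≥ 2 → met
7. Form ADV amendment 360 days ago vs limit 365 → met
8. errors-and-omissions coverage $925,000 ≥ $925,000 → met
9. code-of-ethics attestation 134 days ago vs limit 120 → not met
10. compliance program review 176 days ago vs limit 180 → met
Not met: 3, 9

3, 9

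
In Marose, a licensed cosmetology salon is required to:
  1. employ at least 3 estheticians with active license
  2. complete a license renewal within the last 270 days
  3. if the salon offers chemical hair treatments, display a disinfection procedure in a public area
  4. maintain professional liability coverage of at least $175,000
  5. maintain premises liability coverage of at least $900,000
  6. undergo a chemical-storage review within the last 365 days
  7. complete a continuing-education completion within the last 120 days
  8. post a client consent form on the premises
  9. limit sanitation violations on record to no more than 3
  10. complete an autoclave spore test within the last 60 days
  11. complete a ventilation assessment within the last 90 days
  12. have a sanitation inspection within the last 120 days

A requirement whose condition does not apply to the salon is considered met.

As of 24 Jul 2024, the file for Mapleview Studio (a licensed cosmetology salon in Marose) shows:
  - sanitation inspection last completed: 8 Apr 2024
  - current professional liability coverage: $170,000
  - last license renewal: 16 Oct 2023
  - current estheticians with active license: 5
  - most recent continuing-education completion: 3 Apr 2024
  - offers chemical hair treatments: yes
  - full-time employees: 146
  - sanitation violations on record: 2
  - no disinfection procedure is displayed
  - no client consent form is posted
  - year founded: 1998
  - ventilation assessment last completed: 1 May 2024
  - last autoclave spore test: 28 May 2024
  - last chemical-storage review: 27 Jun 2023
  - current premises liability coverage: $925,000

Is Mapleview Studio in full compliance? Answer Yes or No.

No

1. estheticians with active license 5 ≥ 3 → met
2. license renewal 282 days ago vs limit 270 → not met
3. condition 'offers chemical hair treatments' holds; disinfection procedure absent → not met
4. professional liability coverage $170,000 < $175,000 → not met
5. premises liability coverage $925,000 ≥ $900,000 → met
6. chemical-storage review 393 days ago vs limit 365 → not met
7. continuing-education completion 112 days ago vs limit 120 → met
8. client consent form absent → not met
9. sanitation violations on record 2 ≤ 3 → met
10. autoclave spore test 57 days ago vs limit 60 → met
11. ventilation assessment 84 days ago vs limit 90 → met
12. sanitation inspection 107 days ago vs limit 120 → met
Not met: 2, 3, 4, 6, 8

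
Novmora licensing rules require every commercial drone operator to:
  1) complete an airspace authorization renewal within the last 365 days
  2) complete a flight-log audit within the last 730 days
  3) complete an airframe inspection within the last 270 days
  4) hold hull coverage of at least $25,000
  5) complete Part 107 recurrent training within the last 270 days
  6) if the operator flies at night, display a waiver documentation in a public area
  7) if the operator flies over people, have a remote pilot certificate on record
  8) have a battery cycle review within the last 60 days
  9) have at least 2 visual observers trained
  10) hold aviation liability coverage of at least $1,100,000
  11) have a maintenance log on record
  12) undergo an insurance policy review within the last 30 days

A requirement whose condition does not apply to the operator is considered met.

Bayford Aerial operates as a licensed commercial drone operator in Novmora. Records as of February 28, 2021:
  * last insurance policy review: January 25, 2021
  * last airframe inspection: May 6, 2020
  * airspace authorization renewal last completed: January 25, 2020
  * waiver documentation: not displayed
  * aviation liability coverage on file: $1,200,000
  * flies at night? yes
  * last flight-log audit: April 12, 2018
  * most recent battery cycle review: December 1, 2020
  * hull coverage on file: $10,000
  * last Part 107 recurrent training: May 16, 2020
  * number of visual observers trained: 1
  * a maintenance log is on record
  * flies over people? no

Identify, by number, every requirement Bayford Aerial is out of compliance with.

1. airspace authorization renewal 400 days ago vs limit 365 → not met
2. flight-log audit 1053 days ago vs limit 730 → not met
3. airframe inspection 298 days ago vs limit 270 → not met
4. hull coverage $10,000 < $25,000 → not met
5. Part 107 recurrent training 288 days ago vs limit 270 → not met
6. condition 'flies at night' holds; waiver documentation absent → not met
7. condition 'flies over people' does not hold → requirement n/a → met
8. battery cycle review 89 days ago vs limit 60 → not met
9. visual observers trained 1 < 2 → not met
10. aviation liability coverage $1,200,000 ≥ $1,100,000 → met
11. maintenance log present → met
12. insurance policy review 34 days ago vs limit 30 → not met
Not met: 1, 2, 3, 4, 5, 6, 8, 9, 12

1, 2, 3, 4, 5, 6, 8, 9, 12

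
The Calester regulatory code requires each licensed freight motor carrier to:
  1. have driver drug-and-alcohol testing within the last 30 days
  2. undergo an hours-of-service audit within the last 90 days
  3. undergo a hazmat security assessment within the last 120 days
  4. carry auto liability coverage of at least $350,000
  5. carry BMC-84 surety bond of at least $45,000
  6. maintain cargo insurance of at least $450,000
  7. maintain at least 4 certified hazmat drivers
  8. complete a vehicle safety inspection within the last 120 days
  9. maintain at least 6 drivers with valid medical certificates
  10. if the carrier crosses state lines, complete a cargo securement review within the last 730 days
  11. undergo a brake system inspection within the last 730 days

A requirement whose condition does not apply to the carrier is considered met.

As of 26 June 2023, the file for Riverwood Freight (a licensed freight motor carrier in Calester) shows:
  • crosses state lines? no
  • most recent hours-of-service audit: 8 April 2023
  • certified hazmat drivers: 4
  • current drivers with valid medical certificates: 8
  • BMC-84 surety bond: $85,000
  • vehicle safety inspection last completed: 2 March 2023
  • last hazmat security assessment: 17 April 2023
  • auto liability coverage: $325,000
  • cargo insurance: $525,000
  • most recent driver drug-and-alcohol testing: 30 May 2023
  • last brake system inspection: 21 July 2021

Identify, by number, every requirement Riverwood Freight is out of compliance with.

1. driver drug-and-alcohol testing 27 days ago vs limit 30 → met
2. hours-of-service audit 79 days ago vs limit 90 → met
3. hazmat security assessment 70 days ago vs limit 120 → met
4. auto liability coverage $325,000 < $350,000 → not met
5. BMC-84 surety bond $85,000 ≥ $45,000 → met
6. cargo insurance $525,000 ≥ $450,000 → met
7. certified hazmat drivers 4 ≥ 4 → met
8. vehicle safety inspection 116 days ago vs limit 120 → met
9. drivers with valid medical certificates 8 ≥ 6 → met
10. condition 'crosses state lines' does not hold → requirement n/a → met
11. brake system inspection 705 days ago vs limit 730 → met
Not met: 4

4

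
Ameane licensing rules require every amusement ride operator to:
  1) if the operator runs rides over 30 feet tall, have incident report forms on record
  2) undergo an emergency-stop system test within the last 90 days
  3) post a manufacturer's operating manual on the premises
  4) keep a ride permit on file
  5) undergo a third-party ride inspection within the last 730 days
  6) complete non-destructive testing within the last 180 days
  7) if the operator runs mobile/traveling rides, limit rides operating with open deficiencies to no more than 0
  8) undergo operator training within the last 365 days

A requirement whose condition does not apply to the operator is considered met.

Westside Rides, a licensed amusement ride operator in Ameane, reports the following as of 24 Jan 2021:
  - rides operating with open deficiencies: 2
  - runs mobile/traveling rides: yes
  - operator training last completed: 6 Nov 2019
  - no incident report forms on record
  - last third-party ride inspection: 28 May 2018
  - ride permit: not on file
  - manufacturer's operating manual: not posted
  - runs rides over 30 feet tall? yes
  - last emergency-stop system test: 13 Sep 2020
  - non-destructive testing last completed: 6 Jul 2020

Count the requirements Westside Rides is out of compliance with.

8

1. condition 'runs rides over 30 feet tall' holds; incident report forms absent → not met
2. emergency-stop system test 133 days ago vs limit 90 → not met
3. manufacturer's operating manual absent → not met
4. ride permit absent → not met
5. third-party ride inspection 972 days ago vs limit 730 → not met
6. non-destructive testing 202 days ago vs limit 180 → not met
7. condition 'runs mobile/traveling rides' holds; rides operating with open deficiencies 2 > 0 → not met
8. operator training 445 days ago vs limit 365 → not met
Not met: 8 of 8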